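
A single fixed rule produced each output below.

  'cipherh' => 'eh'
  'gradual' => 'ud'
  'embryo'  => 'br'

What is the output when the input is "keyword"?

ow

Each output is the input with this applied: take characters alternately from the front and the back (1st, last, 2nd, 2nd-last, ...), then keep only the last 2 characters.
On "keyword": the first step gives "kderyow", and the second then gives "ow".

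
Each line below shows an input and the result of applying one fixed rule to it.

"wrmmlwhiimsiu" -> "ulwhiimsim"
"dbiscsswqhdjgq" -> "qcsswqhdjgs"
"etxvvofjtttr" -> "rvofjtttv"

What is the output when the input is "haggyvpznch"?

hyvpzncg

In each case the input is transformed by: delete the first 3 characters, then swap the first and last characters.
For "haggyvpznch" the result is "hyvpzncg".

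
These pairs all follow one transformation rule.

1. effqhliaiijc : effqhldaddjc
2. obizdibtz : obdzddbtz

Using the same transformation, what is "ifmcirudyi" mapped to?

dfmcdrudyd

In each case the input is transformed by: replace every "i" with "d".
On "ifmcirudyi" that produces "dfmcdrudyd".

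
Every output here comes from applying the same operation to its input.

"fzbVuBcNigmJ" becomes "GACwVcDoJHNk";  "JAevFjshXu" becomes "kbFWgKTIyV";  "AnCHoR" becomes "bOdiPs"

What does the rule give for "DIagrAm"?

The pattern: flip the case of every letter, then shift every letter 1 place forward in the alphabet (wrapping around).
Doing the same to "DIagrAm": "ejBHSbN".

ejBHSbN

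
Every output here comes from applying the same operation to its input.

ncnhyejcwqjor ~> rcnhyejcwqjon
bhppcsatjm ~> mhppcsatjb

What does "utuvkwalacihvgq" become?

qtuvkwalacihvgu

Each output is the input with this applied: swap the first and last characters.
Applying that to "utuvkwalacihvgq" gives "qtuvkwalacihvgu".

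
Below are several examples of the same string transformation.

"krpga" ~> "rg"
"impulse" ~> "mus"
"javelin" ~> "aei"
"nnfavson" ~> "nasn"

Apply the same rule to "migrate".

irt

The pattern: keep every other character starting from the second (positions 2nd, 4th, 6th, ...).
For "migrate" the result is "irt".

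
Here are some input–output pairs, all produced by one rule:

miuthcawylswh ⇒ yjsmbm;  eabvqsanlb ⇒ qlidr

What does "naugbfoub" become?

Rule — shift every letter 10 places backward in the alphabet (wrapping around), then keep every other character starting from the second (positions 2nd, 4th, 6th, ...).
Applying both steps to "naugbfoub": "dqkwrvekr", then "qwvk".

qwvk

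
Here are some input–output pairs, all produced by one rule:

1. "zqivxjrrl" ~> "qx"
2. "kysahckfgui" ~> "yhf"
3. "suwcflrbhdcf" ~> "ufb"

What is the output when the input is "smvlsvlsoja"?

In each case the input is transformed by: delete the last 2 characters, then keep one character in every 3, starting at position 2 (positions 2nd, 5th, 8th, ...).
For "smvlsvlsoja", step one produces "smvlsvlso"; step two turns that into "mss".

mss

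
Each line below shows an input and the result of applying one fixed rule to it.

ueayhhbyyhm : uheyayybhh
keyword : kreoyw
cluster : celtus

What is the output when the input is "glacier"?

geliac

What's happening: delete the last character, then take characters alternately from the front and the back (1st, last, 2nd, 2nd-last, ...).
On "glacier": the first step gives "glacie", and the second then gives "geliac".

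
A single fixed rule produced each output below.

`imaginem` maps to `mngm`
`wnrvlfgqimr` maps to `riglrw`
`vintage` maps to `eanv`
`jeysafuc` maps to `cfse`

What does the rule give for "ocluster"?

What's happening: reverse the string, then keep every other character starting from the first (positions 1st, 3rd, 5th, ...).
On "ocluster": the first step gives "retsulco", and the second then gives "rtuc".

rtuc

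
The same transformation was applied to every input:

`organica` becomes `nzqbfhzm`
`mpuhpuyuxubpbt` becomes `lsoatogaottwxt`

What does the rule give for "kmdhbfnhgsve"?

jdlucrgfagem

What's happening: shift every letter 1 place backward in the alphabet (wrapping around), then take characters alternately from the front and the back (1st, last, 2nd, 2nd-last, ...).
On "kmdhbfnhgsve" that produces "jdlucrgfagem".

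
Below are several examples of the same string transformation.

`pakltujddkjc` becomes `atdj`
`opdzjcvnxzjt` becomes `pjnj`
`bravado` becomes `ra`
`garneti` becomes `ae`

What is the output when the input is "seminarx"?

enx

What's happening: keep one character in every 3, starting at position 2 (positions 2nd, 5th, 8th, ...).
"seminarx" → "enx".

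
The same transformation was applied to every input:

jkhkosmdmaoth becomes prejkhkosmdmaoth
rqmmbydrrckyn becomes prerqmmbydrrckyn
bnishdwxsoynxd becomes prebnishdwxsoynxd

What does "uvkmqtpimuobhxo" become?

preuvkmqtpimuobhxo

In each case the input is transformed by: prepend "pre".
On "uvkmqtpimuobhxo" that produces "preuvkmqtpimuobhxo".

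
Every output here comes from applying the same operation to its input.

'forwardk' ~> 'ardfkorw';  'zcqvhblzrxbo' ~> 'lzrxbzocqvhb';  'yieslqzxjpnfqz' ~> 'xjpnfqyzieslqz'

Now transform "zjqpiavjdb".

avjdzbjqpi

Rule — swap the first and last characters, then swap the front and back halves of the string.
Starting from "zjqpiavjdb": after the first operation, "bjqpiavjdz"; after the second, "avjdzbjqpi".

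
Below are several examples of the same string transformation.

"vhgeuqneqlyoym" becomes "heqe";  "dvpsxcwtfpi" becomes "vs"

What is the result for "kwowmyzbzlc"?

ww

What's happening: keep every other character starting from the second (positions 2nd, 4th, 6th, ...), then delete the last 3 characters.
On "kwowmyzbzlc": the first step gives "wwybl", and the second then gives "ww".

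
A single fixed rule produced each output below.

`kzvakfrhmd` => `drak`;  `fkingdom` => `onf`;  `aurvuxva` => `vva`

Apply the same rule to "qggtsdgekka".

Each output is the input with this applied: keep one character in every 3, starting at position 1 (positions 1st, 4th, 7th, ...), then reverse the string.
"qggtsdgekka" → "qtgk" → "kgtq".
(Check on "fkingdom": → "fno" → "onf" ✓)

kgtq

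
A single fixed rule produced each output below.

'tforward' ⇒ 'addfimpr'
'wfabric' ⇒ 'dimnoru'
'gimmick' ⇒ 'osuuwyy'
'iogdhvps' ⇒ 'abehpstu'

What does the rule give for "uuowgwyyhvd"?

Each output is the input with this applied: shift every letter 12 places forward in the alphabet (wrapping around), then sort the characters into alphabetical order.
Applying both steps to "uuowgwyyhvd": "ggaisikkthp", then "agghiikkpst".

agghiikkpst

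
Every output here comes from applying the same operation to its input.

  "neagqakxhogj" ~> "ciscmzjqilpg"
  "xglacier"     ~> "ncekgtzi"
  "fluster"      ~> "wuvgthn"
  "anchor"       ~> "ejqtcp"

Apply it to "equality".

wcnkvags

What's happening: move the first 2 characters to the end (rotate left by 2), then shift every letter 2 places forward in the alphabet (wrapping around).
On "equality" that produces "wcnkvags".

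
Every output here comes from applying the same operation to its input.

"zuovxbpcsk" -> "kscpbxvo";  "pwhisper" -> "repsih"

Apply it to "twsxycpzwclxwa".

awxlcwzpcyxs

The rule is to delete the first 2 characters, then reverse the string.
Starting from "twsxycpzwclxwa": after the first operation, "sxycpzwclxwa"; after the second, "awxlcwzpcyxs".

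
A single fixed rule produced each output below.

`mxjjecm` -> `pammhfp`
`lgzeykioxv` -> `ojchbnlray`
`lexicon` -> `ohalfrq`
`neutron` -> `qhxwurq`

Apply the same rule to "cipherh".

In each case the input is transformed by: shift every letter 3 places forward in the alphabet (wrapping around).
Applying that to "cipherh" gives "flskhuk".

flskhuk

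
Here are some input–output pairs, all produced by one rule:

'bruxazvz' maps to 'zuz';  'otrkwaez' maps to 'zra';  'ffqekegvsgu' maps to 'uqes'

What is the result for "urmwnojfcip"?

pmoc

Each output is the input with this applied: move the last 2 characters to the front (rotate right by 2), then keep one character in every 3, starting at position 2 (positions 2nd, 5th, 8th, ...).
Starting from "urmwnojfcip": after the first operation, "ipurmwnojfc"; after the second, "pmoc".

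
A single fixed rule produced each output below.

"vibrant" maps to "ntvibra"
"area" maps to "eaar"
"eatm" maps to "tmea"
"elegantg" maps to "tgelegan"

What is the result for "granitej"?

ejgranit

Each output is the input with this applied: move the last 2 characters to the front (rotate right by 2).
So "granitej" becomes "ejgranit".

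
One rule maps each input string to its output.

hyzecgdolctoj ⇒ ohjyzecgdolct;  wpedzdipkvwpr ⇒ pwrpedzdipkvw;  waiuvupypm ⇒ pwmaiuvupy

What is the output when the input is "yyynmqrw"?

rywyynmq

Rule — swap the first and last characters, then move the last 2 characters to the front (rotate right by 2).
For "yyynmqrw", step one produces "wyynmqry"; step two turns that into "rywyynmq".
(Check on "hyzecgdolctoj": → "jyzecgdolctoh" → "ohjyzecgdolct" ✓)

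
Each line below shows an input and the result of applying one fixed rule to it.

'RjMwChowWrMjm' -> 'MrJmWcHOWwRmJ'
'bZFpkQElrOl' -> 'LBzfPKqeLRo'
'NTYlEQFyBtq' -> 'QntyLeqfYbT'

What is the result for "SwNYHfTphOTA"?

asWnyhFtPHot

The pattern: flip the case of every letter, then move the last character to the front.
Applying both steps to "SwNYHfTphOTA": "sWnyhFtPHota", then "asWnyhFtPHot".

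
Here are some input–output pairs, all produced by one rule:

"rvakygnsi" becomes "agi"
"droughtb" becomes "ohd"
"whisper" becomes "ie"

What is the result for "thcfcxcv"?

cxt

Each output is the input with this applied: move the first character to the end, then keep one character in every 3, starting at position 2 (positions 2nd, 5th, 8th, ...).
Applying both steps to "thcfcxcv": "hcfcxcvt", then "cxt".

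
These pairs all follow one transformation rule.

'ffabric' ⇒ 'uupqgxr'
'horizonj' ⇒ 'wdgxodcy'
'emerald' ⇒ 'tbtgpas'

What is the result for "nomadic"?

Rule — shift every letter 11 places backward in the alphabet (wrapping around).
Applying that to "nomadic" gives "cdbpsxr".

cdbpsxr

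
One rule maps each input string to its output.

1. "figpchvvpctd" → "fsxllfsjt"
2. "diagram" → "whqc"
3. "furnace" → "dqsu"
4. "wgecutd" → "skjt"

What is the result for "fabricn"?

The transformation: shift every letter 10 places backward in the alphabet (wrapping around), then delete the first 3 characters.
Doing the same to "fabricn": "hysd".

hysd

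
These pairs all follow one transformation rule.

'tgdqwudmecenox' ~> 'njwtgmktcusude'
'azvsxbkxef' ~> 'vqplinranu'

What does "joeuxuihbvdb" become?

rzeuknkyxrlt

In each case the input is transformed by: shift every letter 10 places backward in the alphabet (wrapping around), then move the last character to the front.
Applying that to "joeuxuihbvdb" gives "rzeuknkyxrlt".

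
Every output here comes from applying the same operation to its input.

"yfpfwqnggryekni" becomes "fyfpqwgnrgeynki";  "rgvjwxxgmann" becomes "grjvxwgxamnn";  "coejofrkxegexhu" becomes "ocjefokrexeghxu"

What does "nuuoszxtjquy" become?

unouzstxqjyu

Rule — swap each adjacent pair of characters (1↔2, 3↔4, ...).
Doing the same to "nuuoszxtjquy": "unouzstxqjyu".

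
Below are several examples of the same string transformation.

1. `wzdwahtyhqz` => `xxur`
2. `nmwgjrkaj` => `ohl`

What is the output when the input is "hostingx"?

The pattern: keep one character in every 3, starting at position 1 (positions 1st, 4th, 7th, ...), then shift every letter 1 place forward in the alphabet (wrapping around).
Working it through for "hostingx": intermediate "htg", final "iuh".

iuh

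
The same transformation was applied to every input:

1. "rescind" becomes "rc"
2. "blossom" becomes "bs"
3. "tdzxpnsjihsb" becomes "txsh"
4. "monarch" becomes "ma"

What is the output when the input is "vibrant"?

vr

What's happening: move the last 2 characters to the front (rotate right by 2), then keep one character in every 3, starting at position 3 (positions 3rd, 6th, 9th, ...).
"vibrant" → "ntvibra" → "vr".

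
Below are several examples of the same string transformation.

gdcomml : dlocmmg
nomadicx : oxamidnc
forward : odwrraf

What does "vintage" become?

The pattern: swap the first and last characters, then swap each adjacent pair of characters (1↔2, 3↔4, ...).
For "vintage", step one produces "eintagv"; step two turns that into "ietngav".

ietngav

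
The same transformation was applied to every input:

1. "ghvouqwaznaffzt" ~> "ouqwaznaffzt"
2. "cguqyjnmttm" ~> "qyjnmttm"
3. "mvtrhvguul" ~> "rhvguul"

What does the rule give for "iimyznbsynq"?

yznbsynq

The transformation: delete the first 3 characters.
"iimyznbsynq" → "yznbsynq".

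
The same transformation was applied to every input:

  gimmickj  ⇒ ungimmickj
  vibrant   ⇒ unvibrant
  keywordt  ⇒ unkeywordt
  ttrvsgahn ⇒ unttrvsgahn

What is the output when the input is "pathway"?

unpathway

The rule is to prepend "un".
Doing the same to "pathway": "unpathway".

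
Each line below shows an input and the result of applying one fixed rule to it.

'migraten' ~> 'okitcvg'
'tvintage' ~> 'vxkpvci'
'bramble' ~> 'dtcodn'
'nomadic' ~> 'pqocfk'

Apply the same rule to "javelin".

lcxgnk

The transformation: shift every letter 2 places forward in the alphabet (wrapping around), then delete the last character.
"javelin" → "lcxgnkp" → "lcxgnk".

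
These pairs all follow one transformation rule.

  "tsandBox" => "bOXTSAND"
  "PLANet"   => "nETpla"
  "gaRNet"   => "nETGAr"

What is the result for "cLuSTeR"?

tErClUs

The pattern: flip the case of every letter, then move the last 3 characters to the front (rotate right by 3).
Working it through for "cLuSTeR": intermediate "ClUstEr", final "tErClUs".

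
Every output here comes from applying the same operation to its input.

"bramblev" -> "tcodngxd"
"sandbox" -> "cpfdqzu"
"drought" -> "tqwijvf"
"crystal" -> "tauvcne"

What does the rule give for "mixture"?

kzvwtgo

Rule — shift every letter 2 places forward in the alphabet (wrapping around), then move the first character to the end.
For "mixture", step one produces "okzvwtg"; step two turns that into "kzvwtgo".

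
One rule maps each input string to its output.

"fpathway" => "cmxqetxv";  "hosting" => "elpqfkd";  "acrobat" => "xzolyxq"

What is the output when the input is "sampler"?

The pattern: shift every letter 3 places backward in the alphabet (wrapping around).
For "sampler" the result is "pxjmibo".

pxjmibo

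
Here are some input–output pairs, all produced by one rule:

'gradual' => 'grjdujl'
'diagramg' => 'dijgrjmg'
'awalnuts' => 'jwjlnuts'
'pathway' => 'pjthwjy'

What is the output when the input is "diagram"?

In each case the input is transformed by: replace every "a" with "j".
So "diagram" becomes "dijgrjm".

dijgrjm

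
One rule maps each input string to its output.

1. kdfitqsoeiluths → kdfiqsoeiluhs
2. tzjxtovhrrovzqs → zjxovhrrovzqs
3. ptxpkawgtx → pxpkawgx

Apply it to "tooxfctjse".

The rule is to remove every "t".
Applying that to "tooxfctjse" gives "ooxfcjse".

ooxfcjse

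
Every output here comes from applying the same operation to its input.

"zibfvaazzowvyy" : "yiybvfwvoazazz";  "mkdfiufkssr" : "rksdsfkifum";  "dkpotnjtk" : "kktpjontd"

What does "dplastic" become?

What's happening: take characters alternately from the front and the back (1st, last, 2nd, 2nd-last, ...), then move the first character to the end.
"dplastic" → "dcpiltas" → "cpiltasd".

cpiltasd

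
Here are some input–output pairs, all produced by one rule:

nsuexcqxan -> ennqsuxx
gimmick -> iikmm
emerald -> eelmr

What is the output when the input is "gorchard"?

In each case the input is transformed by: sort the characters into alphabetical order, then delete the first 2 characters.
Doing the same to "gorchard": "dghorr".

dghorr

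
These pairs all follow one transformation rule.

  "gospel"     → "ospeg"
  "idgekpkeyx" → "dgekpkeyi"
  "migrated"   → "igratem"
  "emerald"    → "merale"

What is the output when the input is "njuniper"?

junipen

What's happening: swap the first and last characters, then delete the first character.
"njuniper" → "rjunipen" → "junipen".
(Check on "emerald": → "dmerale" → "merale" ✓)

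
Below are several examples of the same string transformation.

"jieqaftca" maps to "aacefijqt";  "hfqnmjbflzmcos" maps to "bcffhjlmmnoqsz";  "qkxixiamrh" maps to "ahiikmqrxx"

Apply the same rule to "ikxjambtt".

Rule — sort the characters into alphabetical order.
So "ikxjambtt" becomes "abijkmttx".

abijkmttx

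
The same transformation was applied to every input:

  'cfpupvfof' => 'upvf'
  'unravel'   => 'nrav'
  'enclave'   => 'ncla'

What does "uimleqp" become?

imle

In each case the input is transformed by: move the last 2 characters to the front (rotate right by 2), then keep only the last 4 characters.
"uimleqp" → "qpuimle" → "imle".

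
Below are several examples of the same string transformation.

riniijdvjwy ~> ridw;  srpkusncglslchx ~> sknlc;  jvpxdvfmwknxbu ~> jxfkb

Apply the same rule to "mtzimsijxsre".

miis

The pattern: keep one character in every 3, starting at position 1 (positions 1st, 4th, 7th, ...).
Doing the same to "mtzimsijxsre": "miis".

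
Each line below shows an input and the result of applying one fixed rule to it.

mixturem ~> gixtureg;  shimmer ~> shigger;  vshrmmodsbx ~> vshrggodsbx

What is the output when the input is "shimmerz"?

The pattern: replace every "m" with "g".
On "shimmerz" that produces "shiggerz".

shiggerz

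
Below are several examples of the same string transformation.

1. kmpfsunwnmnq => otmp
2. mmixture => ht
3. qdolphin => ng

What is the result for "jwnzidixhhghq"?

Looking at the pairs, the operation is to keep one character in every 3, starting at position 3 (positions 3rd, 6th, 9th, ...), then shift every letter 1 place backward in the alphabet (wrapping around).
For "jwnzidixhhghq", step one produces "ndhh"; step two turns that into "mcgg".

mcgg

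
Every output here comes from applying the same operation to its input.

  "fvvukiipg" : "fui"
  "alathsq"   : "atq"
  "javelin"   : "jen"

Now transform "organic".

oac

The rule is to keep one character in every 3, starting at position 1 (positions 1st, 4th, 7th, ...).
"organic" → "oac".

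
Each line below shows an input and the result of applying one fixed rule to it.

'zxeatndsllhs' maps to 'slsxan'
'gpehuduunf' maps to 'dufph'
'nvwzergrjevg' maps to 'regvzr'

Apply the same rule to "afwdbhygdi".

The transformation: keep every other character starting from the second (positions 2nd, 4th, 6th, ...), then move the last 3 characters to the front (rotate right by 3).
For "afwdbhygdi" the result is "hgifd".

hgifd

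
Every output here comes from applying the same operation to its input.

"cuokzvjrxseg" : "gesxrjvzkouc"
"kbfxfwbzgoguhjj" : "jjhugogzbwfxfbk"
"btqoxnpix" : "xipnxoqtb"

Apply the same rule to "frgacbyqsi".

The rule is to reverse the string.
For "frgacbyqsi" the result is "isqybcagrf".

isqybcagrf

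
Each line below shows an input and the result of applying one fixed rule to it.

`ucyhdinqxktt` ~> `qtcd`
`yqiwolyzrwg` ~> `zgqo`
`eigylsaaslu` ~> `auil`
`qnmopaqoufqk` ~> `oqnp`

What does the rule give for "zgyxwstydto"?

yogw

What's happening: keep one character in every 3, starting at position 2 (positions 2nd, 5th, 8th, ...), then move the last 2 characters to the front (rotate right by 2).
For "zgyxwstydto", step one produces "gwyo"; step two turns that into "yogw".
(Check on "eigylsaaslu": → "ilau" → "auil" ✓)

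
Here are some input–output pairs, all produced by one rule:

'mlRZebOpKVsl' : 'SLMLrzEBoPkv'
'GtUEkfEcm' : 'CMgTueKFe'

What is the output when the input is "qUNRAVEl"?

Each output is the input with this applied: move the last 2 characters to the front (rotate right by 2), then flip the case of every letter.
On "qUNRAVEl": the first step gives "ElqUNRAV", and the second then gives "eLQunrav".
(Check on "mlRZebOpKVsl": → "slmlRZebOpKV" → "SLMLrzEBoPkv" ✓)

eLQunrav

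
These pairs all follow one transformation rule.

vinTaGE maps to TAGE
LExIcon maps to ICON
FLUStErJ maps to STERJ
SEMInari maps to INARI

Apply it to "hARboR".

BOR

In each case the input is transformed by: delete the first 3 characters, then convert every letter to uppercase.
Starting from "hARboR": after the first operation, "boR"; after the second, "BOR".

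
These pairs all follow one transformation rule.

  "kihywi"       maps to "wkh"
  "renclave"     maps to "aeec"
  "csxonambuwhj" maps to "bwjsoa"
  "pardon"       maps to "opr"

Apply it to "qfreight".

gtfe

The rule is to swap the front and back halves of the string, then keep every other character starting from the second (positions 2nd, 4th, 6th, ...).
For "qfreight", step one produces "ightqfre"; step two turns that into "gtfe".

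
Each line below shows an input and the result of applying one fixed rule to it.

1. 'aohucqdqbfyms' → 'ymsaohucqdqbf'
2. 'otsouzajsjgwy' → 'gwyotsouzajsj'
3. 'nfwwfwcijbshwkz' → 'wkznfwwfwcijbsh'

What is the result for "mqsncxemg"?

The rule is to move the last 3 characters to the front (rotate right by 3).
On "mqsncxemg" that produces "emgmqsncx".

emgmqsncx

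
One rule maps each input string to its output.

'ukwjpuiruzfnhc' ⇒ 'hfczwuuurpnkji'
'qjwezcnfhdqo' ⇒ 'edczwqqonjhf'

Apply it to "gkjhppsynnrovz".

jhgzyvsrpponnk

Rule — sort the characters into reverse alphabetical order, then move the last 3 characters to the front (rotate right by 3).
For "gkjhppsynnrovz", step one produces "zyvsrpponnkjhg"; step two turns that into "jhgzyvsrpponnk".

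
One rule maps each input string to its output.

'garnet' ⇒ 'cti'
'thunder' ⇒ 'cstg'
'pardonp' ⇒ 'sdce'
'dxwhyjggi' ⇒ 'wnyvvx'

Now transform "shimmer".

The transformation: shift every letter 11 places backward in the alphabet (wrapping around), then delete the first 3 characters.
For "shimmer", step one produces "hwxbbtg"; step two turns that into "bbtg".

bbtg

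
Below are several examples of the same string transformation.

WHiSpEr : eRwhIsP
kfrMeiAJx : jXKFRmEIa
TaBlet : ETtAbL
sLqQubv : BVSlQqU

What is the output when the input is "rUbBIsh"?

SHRuBbi

Each output is the input with this applied: flip the case of every letter, then move the last 2 characters to the front (rotate right by 2).
"rUbBIsh" → "RuBbiSH" → "SHRuBbi".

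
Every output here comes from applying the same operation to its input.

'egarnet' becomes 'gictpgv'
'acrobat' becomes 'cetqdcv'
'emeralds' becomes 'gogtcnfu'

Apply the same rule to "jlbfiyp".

lndhkar

Each output is the input with this applied: shift every letter 2 places forward in the alphabet (wrapping around).
"jlbfiyp" → "lndhkar".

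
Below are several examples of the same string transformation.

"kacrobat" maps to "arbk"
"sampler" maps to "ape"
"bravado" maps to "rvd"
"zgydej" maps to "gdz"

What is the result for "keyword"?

ewr

The transformation: swap the first and last characters, then keep every other character starting from the second (positions 2nd, 4th, 6th, ...).
"keyword" → "deywork" → "ewr".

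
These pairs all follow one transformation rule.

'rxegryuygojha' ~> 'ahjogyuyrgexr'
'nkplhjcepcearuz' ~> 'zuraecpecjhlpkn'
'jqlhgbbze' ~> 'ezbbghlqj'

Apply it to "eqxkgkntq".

Each output is the input with this applied: reverse the string.
Doing the same to "eqxkgkntq": "qtnkgkxqe".

qtnkgkxqe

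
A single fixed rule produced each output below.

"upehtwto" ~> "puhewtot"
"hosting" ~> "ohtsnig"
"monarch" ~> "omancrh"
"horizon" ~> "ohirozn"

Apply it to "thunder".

htnuedr

Each output is the input with this applied: swap each adjacent pair of characters (1↔2, 3↔4, ...).
For "thunder" the result is "htnuedr".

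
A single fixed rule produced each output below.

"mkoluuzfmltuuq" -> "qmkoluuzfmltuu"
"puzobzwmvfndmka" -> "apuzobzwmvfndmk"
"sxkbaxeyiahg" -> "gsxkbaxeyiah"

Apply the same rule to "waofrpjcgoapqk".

Each output is the input with this applied: move the last character to the front.
On "waofrpjcgoapqk" that produces "kwaofrpjcgoapq".

kwaofrpjcgoapq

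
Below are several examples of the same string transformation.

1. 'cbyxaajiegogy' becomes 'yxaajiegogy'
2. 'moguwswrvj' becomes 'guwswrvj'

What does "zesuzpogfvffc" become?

What's happening: delete the first 2 characters.
For "zesuzpogfvffc" the result is "suzpogfvffc".

suzpogfvffc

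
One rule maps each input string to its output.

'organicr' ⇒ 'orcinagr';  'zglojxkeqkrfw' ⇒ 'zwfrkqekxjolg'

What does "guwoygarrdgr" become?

In each case the input is transformed by: move the first character to the end, then reverse the string.
"guwoygarrdgr" → "uwoygarrdgrg" → "grgdrragyowu".
(Check on "organicr": → "rganicro" → "orcinagr" ✓)

grgdrragyowu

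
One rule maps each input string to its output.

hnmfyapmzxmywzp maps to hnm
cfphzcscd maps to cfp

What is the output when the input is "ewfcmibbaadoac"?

The transformation: keep only the first 3 characters.
So "ewfcmibbaadoac" becomes "ewf".

ewf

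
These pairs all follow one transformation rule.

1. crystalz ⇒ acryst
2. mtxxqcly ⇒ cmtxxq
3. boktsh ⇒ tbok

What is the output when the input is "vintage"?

What's happening: delete the last 2 characters, then move the last character to the front.
Starting from "vintage": after the first operation, "vinta"; after the second, "avint".
(Check on "boktsh": → "bokt" → "tbok" ✓)

avint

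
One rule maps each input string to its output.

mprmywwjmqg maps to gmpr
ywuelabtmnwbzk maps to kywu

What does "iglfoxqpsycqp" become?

Looking at the pairs, the operation is to move the last character to the front, then keep only the first 4 characters.
Starting from "iglfoxqpsycqp": after the first operation, "piglfoxqpsycq"; after the second, "pigl".

pigl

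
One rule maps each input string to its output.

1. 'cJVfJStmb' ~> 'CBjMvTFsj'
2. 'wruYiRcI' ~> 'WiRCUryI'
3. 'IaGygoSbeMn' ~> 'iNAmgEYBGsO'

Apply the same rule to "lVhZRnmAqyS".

Rule — flip the case of every letter, then take characters alternately from the front and the back (1st, last, 2nd, 2nd-last, ...).
Applying both steps to "lVhZRnmAqyS": "LvHzrNMaQYs", then "LsvYHQzarMN".

LsvYHQzarMN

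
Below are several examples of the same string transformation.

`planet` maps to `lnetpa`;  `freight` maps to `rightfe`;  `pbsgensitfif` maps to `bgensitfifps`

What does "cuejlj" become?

ujljce

The pattern: move the first 2 characters to the end (rotate left by 2), then swap the first and last characters.
Starting from "cuejlj": after the first operation, "ejljcu"; after the second, "ujljce".
(Check on "pbsgensitfif": → "sgensitfifpb" → "bgensitfifps" ✓)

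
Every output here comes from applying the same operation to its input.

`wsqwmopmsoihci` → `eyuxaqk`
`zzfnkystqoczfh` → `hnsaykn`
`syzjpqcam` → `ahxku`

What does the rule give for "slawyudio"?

aiglw

Each output is the input with this applied: keep every other character starting from the first (positions 1st, 3rd, 5th, ...), then shift every letter 8 places forward in the alphabet (wrapping around).
Working it through for "slawyudio": intermediate "saydo", final "aiglw".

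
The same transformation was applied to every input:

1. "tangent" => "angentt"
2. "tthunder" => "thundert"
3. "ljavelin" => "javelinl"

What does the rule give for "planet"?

lanetp

Looking at the pairs, the operation is to move the first character to the end.
Applying that to "planet" gives "lanetp".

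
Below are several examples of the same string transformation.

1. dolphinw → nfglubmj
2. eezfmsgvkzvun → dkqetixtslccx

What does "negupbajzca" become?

snzyhxaylce

Looking at the pairs, the operation is to shift every letter 2 places backward in the alphabet (wrapping around), then move the first 3 characters to the end (rotate left by 3).
"negupbajzca" → "lcesnzyhxay" → "snzyhxaylce".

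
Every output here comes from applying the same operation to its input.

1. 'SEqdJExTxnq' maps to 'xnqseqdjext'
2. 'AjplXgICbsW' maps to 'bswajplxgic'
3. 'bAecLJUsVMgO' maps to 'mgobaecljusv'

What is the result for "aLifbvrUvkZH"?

kzhalifbvruv

In each case the input is transformed by: move the last 3 characters to the front (rotate right by 3), then convert every letter to lowercase.
For "aLifbvrUvkZH", step one produces "kZHaLifbvrUv"; step two turns that into "kzhalifbvruv".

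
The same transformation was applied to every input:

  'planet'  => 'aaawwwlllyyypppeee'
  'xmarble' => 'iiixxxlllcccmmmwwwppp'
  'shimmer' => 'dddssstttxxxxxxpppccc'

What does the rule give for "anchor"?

lllyyynnnssszzzccc

The transformation: repeat every character 3 times, then shift every letter 11 places forward in the alphabet (wrapping around).
"anchor" → "aaannnccchhhooorrr" → "lllyyynnnssszzzccc".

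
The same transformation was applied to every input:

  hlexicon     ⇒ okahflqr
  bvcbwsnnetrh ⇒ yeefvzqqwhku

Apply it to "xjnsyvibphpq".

In each case the input is transformed by: shift every letter 3 places forward in the alphabet (wrapping around), then swap each adjacent pair of characters (1↔2, 3↔4, ...).
Starting from "xjnsyvibphpq": after the first operation, "amqvbyleskst"; after the second, "mavqybelksts".
(Check on "hlexicon": → "kohalfrq" → "okahflqr" ✓)

mavqybelksts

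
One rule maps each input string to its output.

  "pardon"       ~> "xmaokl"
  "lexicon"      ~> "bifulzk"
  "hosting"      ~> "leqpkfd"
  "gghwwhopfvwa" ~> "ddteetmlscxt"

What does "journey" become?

lgorbkv

Rule — shift every letter 3 places backward in the alphabet (wrapping around), then swap each adjacent pair of characters (1↔2, 3↔4, ...).
"journey" → "glrokbv" → "lgorbkv".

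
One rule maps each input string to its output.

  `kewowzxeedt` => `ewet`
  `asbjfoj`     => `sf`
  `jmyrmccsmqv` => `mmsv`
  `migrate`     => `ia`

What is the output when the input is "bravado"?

The rule is to keep one character in every 3, starting at position 2 (positions 2nd, 5th, 8th, ...).
For "bravado" the result is "ra".

ra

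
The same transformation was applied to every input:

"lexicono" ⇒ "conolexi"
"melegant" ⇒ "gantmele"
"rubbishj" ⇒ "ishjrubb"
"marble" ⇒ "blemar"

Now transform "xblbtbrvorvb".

The pattern: swap the front and back halves of the string.
On "xblbtbrvorvb" that produces "rvorvbxblbtb".

rvorvbxblbtb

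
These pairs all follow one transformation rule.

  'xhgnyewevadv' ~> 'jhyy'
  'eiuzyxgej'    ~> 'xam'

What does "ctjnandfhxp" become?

mqk

Each output is the input with this applied: shift every letter 3 places forward in the alphabet (wrapping around), then keep one character in every 3, starting at position 3 (positions 3rd, 6th, 9th, ...).
Applying both steps to "ctjnandfhxp": "fwmqdqgikas", then "mqk".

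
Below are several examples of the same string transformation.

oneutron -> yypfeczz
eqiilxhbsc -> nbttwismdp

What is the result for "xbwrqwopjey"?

jmhcbhzaupi

Rule — shift every letter 11 places forward in the alphabet (wrapping around), then swap the first and last characters.
Applying that to "xbwrqwopjey" gives "jmhcbhzaupi".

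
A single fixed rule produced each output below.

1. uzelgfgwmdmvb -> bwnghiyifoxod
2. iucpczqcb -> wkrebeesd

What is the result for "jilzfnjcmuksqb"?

The pattern: swap each adjacent pair of characters (1↔2, 3↔4, ...), then shift every letter 2 places forward in the alphabet (wrapping around).
For "jilzfnjcmuksqb" the result is "klbnphelwoumds".

klbnphelwoumds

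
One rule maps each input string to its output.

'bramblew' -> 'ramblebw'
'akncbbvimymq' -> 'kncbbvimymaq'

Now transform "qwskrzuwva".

wskrzuwvqa

The pattern: swap the first and last characters, then move the first character to the end.
Working it through for "qwskrzuwva": intermediate "awskrzuwvq", final "wskrzuwvqa".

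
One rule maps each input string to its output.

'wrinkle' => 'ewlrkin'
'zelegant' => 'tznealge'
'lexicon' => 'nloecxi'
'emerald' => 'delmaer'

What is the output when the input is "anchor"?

Rule — take characters alternately from the front and the back (1st, last, 2nd, 2nd-last, ...), then swap each adjacent pair of characters (1↔2, 3↔4, ...).
Applying both steps to "anchor": "arnoch", then "raonhc".

raonhc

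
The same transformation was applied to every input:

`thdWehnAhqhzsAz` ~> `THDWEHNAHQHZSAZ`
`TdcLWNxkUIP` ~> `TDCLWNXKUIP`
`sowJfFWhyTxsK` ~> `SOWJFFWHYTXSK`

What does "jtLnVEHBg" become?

JTLNVEHBG

The pattern: convert every letter to uppercase.
For "jtLnVEHBg" the result is "JTLNVEHBG".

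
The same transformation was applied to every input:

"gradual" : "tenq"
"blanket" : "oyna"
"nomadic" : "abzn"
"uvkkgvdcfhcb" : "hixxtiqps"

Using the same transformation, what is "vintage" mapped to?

ivag

Rule — shift every letter 13 places forward in the alphabet (wrapping around) — i.e. ROT13, then delete the last 3 characters.
Applying that to "vintage" gives "ivag".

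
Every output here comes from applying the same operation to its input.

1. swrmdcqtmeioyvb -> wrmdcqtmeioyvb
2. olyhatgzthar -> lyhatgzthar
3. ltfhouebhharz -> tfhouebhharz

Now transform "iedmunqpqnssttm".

In each case the input is transformed by: delete the first character.
So "iedmunqpqnssttm" becomes "edmunqpqnssttm".

edmunqpqnssttm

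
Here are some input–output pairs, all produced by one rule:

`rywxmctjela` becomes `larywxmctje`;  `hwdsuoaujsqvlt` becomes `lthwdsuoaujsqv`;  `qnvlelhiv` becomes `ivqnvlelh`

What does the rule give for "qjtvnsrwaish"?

What's happening: move the last 2 characters to the front (rotate right by 2).
Applying that to "qjtvnsrwaish" gives "shqjtvnsrwai".

shqjtvnsrwai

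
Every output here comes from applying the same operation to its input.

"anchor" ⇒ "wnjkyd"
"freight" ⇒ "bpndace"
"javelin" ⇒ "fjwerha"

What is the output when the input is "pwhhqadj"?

lfszdwdm

The pattern: shift every letter 4 places backward in the alphabet (wrapping around), then take characters alternately from the front and the back (1st, last, 2nd, 2nd-last, ...).
Starting from "pwhhqadj": after the first operation, "lsddmwzf"; after the second, "lfszdwdm".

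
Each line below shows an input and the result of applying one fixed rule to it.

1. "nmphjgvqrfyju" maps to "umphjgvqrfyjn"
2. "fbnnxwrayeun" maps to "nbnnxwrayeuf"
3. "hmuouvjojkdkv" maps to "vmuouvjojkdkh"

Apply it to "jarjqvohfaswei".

The transformation: swap the first and last characters.
So "jarjqvohfaswei" becomes "iarjqvohfaswej".

iarjqvohfaswej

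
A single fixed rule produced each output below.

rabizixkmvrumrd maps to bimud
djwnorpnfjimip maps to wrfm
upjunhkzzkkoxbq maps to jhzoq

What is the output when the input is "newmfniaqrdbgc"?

The transformation: keep one character in every 3, starting at position 3 (positions 3rd, 6th, 9th, ...).
So "newmfniaqrdbgc" becomes "wnqb".

wnqb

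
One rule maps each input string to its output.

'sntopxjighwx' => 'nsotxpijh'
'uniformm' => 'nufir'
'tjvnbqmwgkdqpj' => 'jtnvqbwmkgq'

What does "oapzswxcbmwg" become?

aozpwscxm

The pattern: swap each adjacent pair of characters (1↔2, 3↔4, ...), then delete the last 3 characters.
Starting from "oapzswxcbmwg": after the first operation, "aozpwscxmbgw"; after the second, "aozpwscxm".
(Check on "uniformm": → "nufiromm" → "nufir" ✓)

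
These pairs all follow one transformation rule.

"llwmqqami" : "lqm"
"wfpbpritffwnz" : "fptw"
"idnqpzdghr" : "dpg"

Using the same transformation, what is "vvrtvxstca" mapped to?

vvt

The transformation: keep one character in every 3, starting at position 2 (positions 2nd, 5th, 8th, ...).
"vvrtvxstca" → "vvt".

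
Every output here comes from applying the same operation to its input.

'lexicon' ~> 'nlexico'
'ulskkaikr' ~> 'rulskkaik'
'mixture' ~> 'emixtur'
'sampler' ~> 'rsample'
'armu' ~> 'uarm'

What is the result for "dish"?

The pattern: move the last character to the front.
For "dish" the result is "hdis".

hdis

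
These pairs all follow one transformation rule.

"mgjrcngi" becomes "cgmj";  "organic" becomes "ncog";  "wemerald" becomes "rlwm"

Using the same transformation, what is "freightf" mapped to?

gtfe

What's happening: keep every other character starting from the first (positions 1st, 3rd, 5th, ...), then move the last 2 characters to the front (rotate right by 2).
"freightf" → "gtfe".
(Check on "mgjrcngi": → "mjcg" → "cgmj" ✓)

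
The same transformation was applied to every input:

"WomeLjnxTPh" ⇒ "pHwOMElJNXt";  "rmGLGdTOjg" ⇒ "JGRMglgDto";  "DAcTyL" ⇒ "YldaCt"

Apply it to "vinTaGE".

geVINtA

The rule is to flip the case of every letter, then move the last 2 characters to the front (rotate right by 2).
Working it through for "vinTaGE": intermediate "VINtAge", final "geVINtA".
(Check on "rmGLGdTOjg": → "RMglgDtoJG" → "JGRMglgDto" ✓)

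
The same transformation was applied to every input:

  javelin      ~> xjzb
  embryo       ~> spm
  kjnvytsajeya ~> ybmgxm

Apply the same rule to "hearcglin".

In each case the input is transformed by: shift every letter 12 places backward in the alphabet (wrapping around), then keep every other character starting from the first (positions 1st, 3rd, 5th, ...).
On "hearcglin" that produces "voqzb".

voqzb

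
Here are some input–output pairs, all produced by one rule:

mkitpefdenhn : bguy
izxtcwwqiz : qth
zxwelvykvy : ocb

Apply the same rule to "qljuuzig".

clx

The transformation: shift every letter 9 places backward in the alphabet (wrapping around), then keep one character in every 3, starting at position 2 (positions 2nd, 5th, 8th, ...).
On "qljuuzig": the first step gives "hcallqzx", and the second then gives "clx".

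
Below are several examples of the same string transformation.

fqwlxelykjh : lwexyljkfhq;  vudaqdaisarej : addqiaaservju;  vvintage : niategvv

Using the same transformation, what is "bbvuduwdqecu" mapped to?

uvuddwequcbb

The pattern: move the first 2 characters to the end (rotate left by 2), then swap each adjacent pair of characters (1↔2, 3↔4, ...).
"bbvuduwdqecu" → "vuduwdqecubb" → "uvuddwequcbb".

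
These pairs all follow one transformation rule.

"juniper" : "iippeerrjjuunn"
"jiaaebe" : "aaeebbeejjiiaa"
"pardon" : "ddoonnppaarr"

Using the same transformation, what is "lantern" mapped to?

In each case the input is transformed by: move the first 3 characters to the end (rotate left by 3), then double every character.
On "lantern": the first step gives "ternlan", and the second then gives "tteerrnnllaann".

tteerrnnllaann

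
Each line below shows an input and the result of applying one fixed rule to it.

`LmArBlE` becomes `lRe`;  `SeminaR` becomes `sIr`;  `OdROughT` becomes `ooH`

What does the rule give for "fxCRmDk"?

FrK

Rule — keep one character in every 3, starting at position 1 (positions 1st, 4th, 7th, ...), then flip the case of every letter.
"fxCRmDk" → "fRk" → "FrK".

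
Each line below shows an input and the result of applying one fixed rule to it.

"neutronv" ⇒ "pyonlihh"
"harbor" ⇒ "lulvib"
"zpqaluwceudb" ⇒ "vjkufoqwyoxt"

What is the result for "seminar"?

What's happening: shift every letter 6 places backward in the alphabet (wrapping around), then swap the first and last characters.
Working it through for "seminar": intermediate "mygchul", final "lygchum".

lygchum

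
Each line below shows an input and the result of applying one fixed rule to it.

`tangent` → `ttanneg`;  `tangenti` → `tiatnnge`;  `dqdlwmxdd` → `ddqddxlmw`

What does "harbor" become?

hraorb

Each output is the input with this applied: take characters alternately from the front and the back (1st, last, 2nd, 2nd-last, ...).
For "harbor" the result is "hraorb".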